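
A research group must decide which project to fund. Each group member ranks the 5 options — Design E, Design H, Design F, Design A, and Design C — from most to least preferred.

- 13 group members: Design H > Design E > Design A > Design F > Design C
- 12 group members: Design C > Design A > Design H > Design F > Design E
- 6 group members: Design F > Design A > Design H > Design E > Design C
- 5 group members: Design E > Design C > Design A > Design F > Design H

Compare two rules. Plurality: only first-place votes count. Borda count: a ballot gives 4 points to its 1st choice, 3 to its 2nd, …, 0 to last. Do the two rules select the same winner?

Plurality first-place counts: Design E 5, Design H 13, Design F 6, Design A 0, Design C 12 → Design H.
Borda totals: Design E 65, Design H 88, Design F 54, Design A 90, Design C 63 → Design A.
The two rules disagree: plurality picks Design H, Borda picks Design A.

No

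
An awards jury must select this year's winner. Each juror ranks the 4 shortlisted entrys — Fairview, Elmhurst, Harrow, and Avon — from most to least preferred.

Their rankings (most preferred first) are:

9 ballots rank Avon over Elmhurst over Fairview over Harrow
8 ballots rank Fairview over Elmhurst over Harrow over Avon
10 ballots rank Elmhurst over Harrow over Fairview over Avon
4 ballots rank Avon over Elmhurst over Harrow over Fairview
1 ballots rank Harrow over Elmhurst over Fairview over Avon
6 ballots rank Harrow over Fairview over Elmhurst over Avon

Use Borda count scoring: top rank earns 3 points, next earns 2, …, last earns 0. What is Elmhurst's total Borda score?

80

Borda scores:
  Fairview: 9·1 + 8·3 + 10·1 + 4·0 + 1 + 6·2 = 56
  Elmhurst: 9·2 + 8·2 + 10·3 + 4·2 + 2 + 6·1 = 80
  Harrow: 9·0 + 8·1 + 10·2 + 4·1 + 3 + 6·3 = 53
  Avon: 9·3 + 8·0 + 10·0 + 4·3 + 0 + 6·0 = 39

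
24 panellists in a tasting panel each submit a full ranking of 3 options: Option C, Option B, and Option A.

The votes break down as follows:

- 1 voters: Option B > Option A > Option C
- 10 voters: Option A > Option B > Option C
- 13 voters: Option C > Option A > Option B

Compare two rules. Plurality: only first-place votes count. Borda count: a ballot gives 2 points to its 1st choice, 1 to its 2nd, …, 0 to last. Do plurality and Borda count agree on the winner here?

No

Plurality first-place counts: Option C 13, Option B 1, Option A 10 → Option C.
Borda totals: Option C 26, Option B 12, Option A 34 → Option A.
The two rules disagree: plurality picks Option C, Borda picks Option A.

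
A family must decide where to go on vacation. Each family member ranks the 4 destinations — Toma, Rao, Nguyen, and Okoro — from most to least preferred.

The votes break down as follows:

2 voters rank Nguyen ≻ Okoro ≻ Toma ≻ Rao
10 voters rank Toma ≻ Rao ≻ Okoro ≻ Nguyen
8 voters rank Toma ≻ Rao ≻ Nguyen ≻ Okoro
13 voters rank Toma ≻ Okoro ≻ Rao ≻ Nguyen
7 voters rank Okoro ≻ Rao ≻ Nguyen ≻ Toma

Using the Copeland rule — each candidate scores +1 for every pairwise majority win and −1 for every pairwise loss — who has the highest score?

Pairwise results:
  Toma vs Rao: Toma wins 33–7.
  Toma vs Nguyen: Toma wins 31–9.
  Toma vs Okoro: Toma wins 31–9.
  Rao vs Nguyen: Rao wins 38–2.
  Rao vs Okoro: Okoro wins 22–18.
  Nguyen vs Okoro: Okoro wins 30–10.
Copeland scores (wins − losses):
  Toma: 3 − 0 = 3
  Rao: 1 − 2 = -1
  Nguyen: 0 − 3 = -3
  Okoro: 2 − 1 = 1
Toma has the best Copeland score.

Toma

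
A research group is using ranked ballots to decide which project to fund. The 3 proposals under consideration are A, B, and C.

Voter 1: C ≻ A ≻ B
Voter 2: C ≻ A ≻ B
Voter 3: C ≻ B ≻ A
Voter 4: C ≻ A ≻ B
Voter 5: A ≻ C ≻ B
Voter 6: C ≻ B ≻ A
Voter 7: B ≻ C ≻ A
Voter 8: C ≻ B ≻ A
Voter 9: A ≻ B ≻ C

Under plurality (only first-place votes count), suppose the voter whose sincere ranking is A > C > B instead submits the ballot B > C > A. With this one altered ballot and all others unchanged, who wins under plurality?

First-place totals with the altered ballot: A 1, B 2, C 6.
The winner is unchanged: still C.

C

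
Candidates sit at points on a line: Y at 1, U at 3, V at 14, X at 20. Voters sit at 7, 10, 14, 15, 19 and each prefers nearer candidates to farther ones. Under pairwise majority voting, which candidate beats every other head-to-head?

V

With single-peaked preferences on a line, the Condorcet winner is the candidate closest to the median voter.
The median voter (position 14) is closest to V at 14.
Check: V vs Y — voters closer to V: 4 of 5.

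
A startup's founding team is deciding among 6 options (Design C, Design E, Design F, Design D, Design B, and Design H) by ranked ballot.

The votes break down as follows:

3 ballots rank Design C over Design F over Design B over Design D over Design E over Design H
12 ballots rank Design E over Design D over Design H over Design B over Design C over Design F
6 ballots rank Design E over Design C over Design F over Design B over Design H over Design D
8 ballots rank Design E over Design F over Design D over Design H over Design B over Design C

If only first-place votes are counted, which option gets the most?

Design E

First-place vote totals:
  Design C: 3
  Design E: 26
  Design F: 0
  Design D: 0
  Design B: 0
  Design H: 0
Design E has the most first-place votes.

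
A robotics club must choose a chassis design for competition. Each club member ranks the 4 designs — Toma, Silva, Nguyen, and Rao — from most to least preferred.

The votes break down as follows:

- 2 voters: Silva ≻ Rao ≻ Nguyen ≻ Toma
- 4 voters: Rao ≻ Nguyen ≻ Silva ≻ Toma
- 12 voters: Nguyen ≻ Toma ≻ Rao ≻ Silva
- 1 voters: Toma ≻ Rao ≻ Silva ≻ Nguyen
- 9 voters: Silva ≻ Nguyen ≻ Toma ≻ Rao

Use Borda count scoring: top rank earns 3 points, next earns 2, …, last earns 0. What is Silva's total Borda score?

38

Borda scores:
  Toma: 2·0 + 4·0 + 12·2 + 3 + 9·1 = 36
  Silva: 2·3 + 4·1 + 12·0 + 1 + 9·3 = 38
  Nguyen: 2·1 + 4·2 + 12·3 + 0 + 9·2 = 64
  Rao: 2·2 + 4·3 + 12·1 + 2 + 9·0 = 30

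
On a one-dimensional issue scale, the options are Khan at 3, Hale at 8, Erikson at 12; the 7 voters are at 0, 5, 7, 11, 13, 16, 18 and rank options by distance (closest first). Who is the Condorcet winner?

Erikson

With single-peaked preferences on a line, the Condorcet winner is the candidate closest to the median voter.
The median voter (position 11) is closest to Erikson at 12.
Check: Erikson vs Khan — voters closer to Erikson: 4 of 7.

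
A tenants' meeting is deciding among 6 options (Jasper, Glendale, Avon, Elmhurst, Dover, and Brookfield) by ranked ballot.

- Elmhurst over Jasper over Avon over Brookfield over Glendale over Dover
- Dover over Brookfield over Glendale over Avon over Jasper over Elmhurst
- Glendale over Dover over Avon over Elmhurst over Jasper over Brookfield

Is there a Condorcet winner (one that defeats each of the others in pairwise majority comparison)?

No

Head-to-head results (3 voters total):
Jasper vs Glendale: Glendale wins 2–1.
Jasper vs Avon: Avon wins 2–1.
Jasper vs Elmhurst: Elmhurst wins 2–1.
Jasper vs Dover: Dover wins 2–1.
Jasper vs Brookfield: Jasper wins 2–1.
Glendale vs Avon: Glendale wins 2–1.
Glendale vs Elmhurst: Glendale wins 2–1.
Glendale vs Dover: Glendale wins 2–1.
Glendale vs Brookfield: Brookfield wins 2–1.
Avon vs Elmhurst: Avon wins 2–1.
Avon vs Dover: Dover wins 2–1.
Avon vs Brookfield: Avon wins 2–1.
Elmhurst vs Dover: Dover wins 2–1.
Elmhurst vs Brookfield: Elmhurst wins 2–1.
Dover vs Brookfield: Dover wins 2–1.
No candidate beats all others: Jasper beats Brookfield beats Glendale beats Jasper, a majority cycle.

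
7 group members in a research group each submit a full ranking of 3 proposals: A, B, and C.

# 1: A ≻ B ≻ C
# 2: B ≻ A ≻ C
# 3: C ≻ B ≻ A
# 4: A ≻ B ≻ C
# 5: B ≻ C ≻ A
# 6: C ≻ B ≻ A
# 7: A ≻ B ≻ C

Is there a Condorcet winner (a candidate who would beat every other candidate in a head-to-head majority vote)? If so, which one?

B

Head-to-head results (7 voters total):
A vs B: B wins 4–3.
A vs C: A wins 4–3.
B vs C: B wins 5–2.
B beats each rival — A (4–3), C (5–2) — so B is the Condorcet winner.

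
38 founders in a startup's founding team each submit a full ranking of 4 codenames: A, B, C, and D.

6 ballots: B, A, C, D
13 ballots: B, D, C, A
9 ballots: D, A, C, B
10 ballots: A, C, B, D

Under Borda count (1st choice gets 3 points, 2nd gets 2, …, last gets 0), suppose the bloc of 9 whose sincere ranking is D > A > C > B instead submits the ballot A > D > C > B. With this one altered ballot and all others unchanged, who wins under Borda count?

A

Borda totals with the altered ballot: A 69, B 67, C 48, D 44.
The switch changes the winner from B to A.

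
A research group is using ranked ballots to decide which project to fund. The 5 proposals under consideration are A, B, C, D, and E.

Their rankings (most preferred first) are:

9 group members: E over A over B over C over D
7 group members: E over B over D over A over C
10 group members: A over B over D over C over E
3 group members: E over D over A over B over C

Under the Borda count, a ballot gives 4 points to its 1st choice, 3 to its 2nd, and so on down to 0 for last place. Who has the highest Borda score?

A

Borda scores:
  A: 9·3 + 7·1 + 10·4 + 3·2 = 80
  B: 9·2 + 7·3 + 10·3 + 3·1 = 72
  C: 9·1 + 7·0 + 10·1 + 3·0 = 19
  D: 9·0 + 7·2 + 10·2 + 3·3 = 43
  E: 9·4 + 7·4 + 10·0 + 3·4 = 76
A has the highest total.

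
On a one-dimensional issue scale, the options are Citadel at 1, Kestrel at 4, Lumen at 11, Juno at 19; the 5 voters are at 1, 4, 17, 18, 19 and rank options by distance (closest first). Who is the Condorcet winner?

Juno

With single-peaked preferences on a line, the Condorcet winner is the candidate closest to the median voter.
The median voter (position 17) is closest to Juno at 19.
Check: Juno vs Lumen — voters closer to Juno: 3 of 5.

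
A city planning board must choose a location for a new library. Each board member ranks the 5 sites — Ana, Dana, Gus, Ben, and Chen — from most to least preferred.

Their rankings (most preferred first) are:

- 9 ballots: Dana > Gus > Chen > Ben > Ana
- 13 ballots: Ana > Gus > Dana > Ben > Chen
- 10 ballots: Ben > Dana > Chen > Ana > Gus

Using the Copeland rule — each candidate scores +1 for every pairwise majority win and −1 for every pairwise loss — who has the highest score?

Dana

Pairwise results:
  Ana vs Dana: Dana wins 19–13.
  Ana vs Gus: Ana wins 23–9.
  Ana vs Ben: Ben wins 19–13.
  Ana vs Chen: Chen wins 19–13.
  Dana vs Gus: Dana wins 19–13.
  Dana vs Ben: Dana wins 22–10.
  Dana vs Chen: Dana wins 32–0.
  Gus vs Ben: Gus wins 22–10.
  Gus vs Chen: Gus wins 22–10.
  Ben vs Chen: Ben wins 23–9.
Copeland scores (wins − losses):
  Ana: 1 − 3 = -2
  Dana: 4 − 0 = 4
  Gus: 2 − 2 = 0
  Ben: 2 − 2 = 0
  Chen: 1 − 3 = -2
Dana has the best Copeland score.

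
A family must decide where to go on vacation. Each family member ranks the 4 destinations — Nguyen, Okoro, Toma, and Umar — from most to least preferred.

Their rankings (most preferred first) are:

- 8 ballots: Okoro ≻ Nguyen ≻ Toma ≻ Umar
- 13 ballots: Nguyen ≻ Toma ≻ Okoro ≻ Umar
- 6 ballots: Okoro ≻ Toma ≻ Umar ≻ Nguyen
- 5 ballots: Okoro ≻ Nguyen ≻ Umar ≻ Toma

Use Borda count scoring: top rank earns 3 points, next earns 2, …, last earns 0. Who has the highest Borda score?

Borda scores:
  Nguyen: 8·2 + 13·3 + 6·0 + 5·2 = 65
  Okoro: 8·3 + 13·1 + 6·3 + 5·3 = 70
  Toma: 8·1 + 13·2 + 6·2 + 5·0 = 46
  Umar: 8·0 + 13·0 + 6·1 + 5·1 = 11
Okoro has the highest total.

Okoro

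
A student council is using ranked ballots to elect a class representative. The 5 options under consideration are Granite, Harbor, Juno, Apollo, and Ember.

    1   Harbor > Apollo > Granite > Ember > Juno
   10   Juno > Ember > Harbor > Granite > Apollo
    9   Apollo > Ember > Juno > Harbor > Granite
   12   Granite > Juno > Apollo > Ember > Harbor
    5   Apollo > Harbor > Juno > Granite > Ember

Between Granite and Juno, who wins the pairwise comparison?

Juno

Ballots ranking Granite above Juno: 1+12 = 13.
Ballots ranking Juno above Granite: 10+9+5 = 24.
Juno wins the head-to-head, 24–13.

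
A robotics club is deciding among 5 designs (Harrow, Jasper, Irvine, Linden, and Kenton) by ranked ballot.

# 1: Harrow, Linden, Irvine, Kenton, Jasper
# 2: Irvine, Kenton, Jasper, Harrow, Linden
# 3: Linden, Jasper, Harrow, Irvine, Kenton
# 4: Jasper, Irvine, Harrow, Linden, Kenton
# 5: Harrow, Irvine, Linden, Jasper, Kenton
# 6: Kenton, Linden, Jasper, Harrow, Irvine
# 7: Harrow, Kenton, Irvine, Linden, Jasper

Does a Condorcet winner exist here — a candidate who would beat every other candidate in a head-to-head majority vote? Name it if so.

None — there is no Condorcet winner

Head-to-head results (7 voters total):
Harrow vs Jasper: Jasper wins 4–3.
Harrow vs Irvine: Harrow wins 5–2.
Harrow vs Linden: Harrow wins 5–2.
Harrow vs Kenton: Harrow wins 5–2.
Jasper vs Irvine: Irvine wins 4–3.
Jasper vs Linden: Linden wins 5–2.
Jasper vs Kenton: Kenton wins 4–3.
Irvine vs Linden: Irvine wins 4–3.
Irvine vs Kenton: Irvine wins 5–2.
Linden vs Kenton: Linden wins 4–3.
No candidate beats all others: Harrow beats Irvine beats Jasper beats Harrow, a majority cycle.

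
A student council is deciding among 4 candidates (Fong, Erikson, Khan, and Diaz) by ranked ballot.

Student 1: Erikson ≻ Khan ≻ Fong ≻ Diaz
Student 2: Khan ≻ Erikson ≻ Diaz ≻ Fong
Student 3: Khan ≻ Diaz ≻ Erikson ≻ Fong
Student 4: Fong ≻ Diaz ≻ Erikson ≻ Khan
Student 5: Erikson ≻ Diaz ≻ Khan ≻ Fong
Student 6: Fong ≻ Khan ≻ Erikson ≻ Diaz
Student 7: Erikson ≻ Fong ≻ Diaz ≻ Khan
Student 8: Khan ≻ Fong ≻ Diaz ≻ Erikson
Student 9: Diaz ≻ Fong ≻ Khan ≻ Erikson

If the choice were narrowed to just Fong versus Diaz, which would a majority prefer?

Fong

Ballots ranking Fong above Diaz: 5.
Ballots ranking Diaz above Fong: 4.
Fong wins the head-to-head, 5–4.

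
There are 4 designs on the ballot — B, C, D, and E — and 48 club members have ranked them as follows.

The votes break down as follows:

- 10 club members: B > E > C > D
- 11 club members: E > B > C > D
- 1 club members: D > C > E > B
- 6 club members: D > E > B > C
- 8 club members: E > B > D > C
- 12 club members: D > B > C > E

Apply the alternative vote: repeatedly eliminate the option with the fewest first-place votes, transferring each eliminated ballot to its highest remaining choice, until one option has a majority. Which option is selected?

Round 1: D 19, E 19, B 10, C 0. C has the fewest and is eliminated.
Round 2: D 19, E 19, B 10. B has the fewest and is eliminated.
Round 3: E 29, D 19. E has a majority.

E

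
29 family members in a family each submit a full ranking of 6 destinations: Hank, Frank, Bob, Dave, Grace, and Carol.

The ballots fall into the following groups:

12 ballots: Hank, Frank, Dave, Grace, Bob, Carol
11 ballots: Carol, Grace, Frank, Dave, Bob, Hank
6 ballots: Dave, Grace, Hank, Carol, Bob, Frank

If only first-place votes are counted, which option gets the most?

First-place vote totals:
  Hank: 12
  Frank: 0
  Bob: 0
  Dave: 6
  Grace: 0
  Carol: 11
Hank has the most first-place votes.

Hank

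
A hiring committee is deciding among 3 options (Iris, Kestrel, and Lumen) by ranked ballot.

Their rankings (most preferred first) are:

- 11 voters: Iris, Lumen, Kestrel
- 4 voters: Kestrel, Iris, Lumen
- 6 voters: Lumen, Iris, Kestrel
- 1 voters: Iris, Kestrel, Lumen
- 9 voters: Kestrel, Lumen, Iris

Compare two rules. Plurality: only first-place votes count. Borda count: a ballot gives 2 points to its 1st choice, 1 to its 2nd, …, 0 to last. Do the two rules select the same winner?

No

Plurality first-place counts: Iris 12, Kestrel 13, Lumen 6 → Kestrel.
Borda totals: Iris 34, Kestrel 27, Lumen 32 → Iris.
The two rules disagree: plurality picks Kestrel, Borda picks Iris.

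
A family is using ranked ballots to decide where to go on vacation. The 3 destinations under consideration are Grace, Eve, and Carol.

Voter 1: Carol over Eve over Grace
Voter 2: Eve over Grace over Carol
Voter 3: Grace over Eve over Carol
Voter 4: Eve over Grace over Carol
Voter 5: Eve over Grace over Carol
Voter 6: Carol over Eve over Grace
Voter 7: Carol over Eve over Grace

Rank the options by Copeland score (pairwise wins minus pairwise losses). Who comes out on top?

Pairwise results:
  Grace vs Eve: Eve wins 6–1.
  Grace vs Carol: Grace wins 4–3.
  Eve vs Carol: Eve wins 4–3.
Copeland scores (wins − losses):
  Grace: 1 − 1 = 0
  Eve: 2 − 0 = 2
  Carol: 0 − 2 = -2
Eve has the best Copeland score.

Eve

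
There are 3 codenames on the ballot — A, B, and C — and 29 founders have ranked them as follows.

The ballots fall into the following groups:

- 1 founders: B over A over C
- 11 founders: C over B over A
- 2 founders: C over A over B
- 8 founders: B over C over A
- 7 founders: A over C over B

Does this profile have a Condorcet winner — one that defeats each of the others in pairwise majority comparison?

Yes

Head-to-head results (29 voters total):
A vs B: B wins 20–9.
A vs C: C wins 21–8.
B vs C: C wins 20–9.
C beats each rival — A (21–8), B (20–9) — so C is the Condorcet winner.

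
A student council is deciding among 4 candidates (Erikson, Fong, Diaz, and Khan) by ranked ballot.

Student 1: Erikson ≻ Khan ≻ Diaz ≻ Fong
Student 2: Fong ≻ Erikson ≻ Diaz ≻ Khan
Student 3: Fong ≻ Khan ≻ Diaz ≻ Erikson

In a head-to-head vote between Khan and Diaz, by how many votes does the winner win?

Ballots ranking Khan above Diaz: 2.
Ballots ranking Diaz above Khan: 1.
Khan wins 2–1, a margin of 1.

1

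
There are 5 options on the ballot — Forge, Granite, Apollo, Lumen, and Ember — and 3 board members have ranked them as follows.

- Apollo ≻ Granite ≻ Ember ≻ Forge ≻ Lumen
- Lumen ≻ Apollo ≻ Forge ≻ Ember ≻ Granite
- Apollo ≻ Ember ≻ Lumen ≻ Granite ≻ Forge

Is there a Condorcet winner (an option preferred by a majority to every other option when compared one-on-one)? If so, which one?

Apollo

Head-to-head results (3 voters total):
Forge vs Granite: Granite wins 2–1.
Forge vs Apollo: Apollo wins 3–0.
Forge vs Lumen: Lumen wins 2–1.
Forge vs Ember: Ember wins 2–1.
Granite vs Apollo: Apollo wins 3–0.
Granite vs Lumen: Lumen wins 2–1.
Granite vs Ember: Ember wins 2–1.
Apollo vs Lumen: Apollo wins 2–1.
Apollo vs Ember: Apollo wins 3–0.
Lumen vs Ember: Ember wins 2–1.
Apollo beats each rival — Forge (3–0), Granite (3–0), Lumen (2–1), Ember (3–0) — so Apollo is the Condorcet winner.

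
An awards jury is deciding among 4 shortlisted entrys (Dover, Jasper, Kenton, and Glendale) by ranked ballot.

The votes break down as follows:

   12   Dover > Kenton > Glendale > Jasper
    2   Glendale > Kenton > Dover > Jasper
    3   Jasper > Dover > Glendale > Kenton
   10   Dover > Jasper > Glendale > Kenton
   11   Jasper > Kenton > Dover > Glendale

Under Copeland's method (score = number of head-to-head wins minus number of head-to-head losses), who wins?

Pairwise results:
  Dover vs Jasper: Dover wins 24–14.
  Dover vs Kenton: Dover wins 25–13.
  Dover vs Glendale: Dover wins 36–2.
  Jasper vs Kenton: Jasper wins 24–14.
  Jasper vs Glendale: Jasper wins 24–14.
  Kenton vs Glendale: Kenton wins 23–15.
Copeland scores (wins − losses):
  Dover: 3 − 0 = 3
  Jasper: 2 − 1 = 1
  Kenton: 1 − 2 = -1
  Glendale: 0 − 3 = -3
Dover has the best Copeland score.

Dover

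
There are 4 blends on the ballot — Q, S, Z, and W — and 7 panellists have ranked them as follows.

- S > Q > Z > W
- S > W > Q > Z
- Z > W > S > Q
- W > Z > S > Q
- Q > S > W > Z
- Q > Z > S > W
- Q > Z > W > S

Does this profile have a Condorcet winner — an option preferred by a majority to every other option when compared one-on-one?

Head-to-head results (7 voters total):
Q vs S: S wins 4–3.
Q vs Z: Q wins 5–2.
Q vs W: Q wins 4–3.
S vs Z: Z wins 4–3.
S vs W: S wins 4–3.
Z vs W: Z wins 4–3.
No candidate beats all others: Q beats Z beats S beats Q, a majority cycle.

No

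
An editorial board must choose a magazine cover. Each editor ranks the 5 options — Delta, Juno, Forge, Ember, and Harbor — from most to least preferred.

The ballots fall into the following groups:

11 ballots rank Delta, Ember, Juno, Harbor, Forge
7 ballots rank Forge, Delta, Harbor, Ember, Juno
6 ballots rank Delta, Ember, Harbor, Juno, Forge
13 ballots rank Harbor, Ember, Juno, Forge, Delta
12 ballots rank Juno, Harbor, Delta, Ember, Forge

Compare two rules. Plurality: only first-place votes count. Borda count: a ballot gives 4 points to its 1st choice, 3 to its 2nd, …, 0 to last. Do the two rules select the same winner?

No

Plurality first-place counts: Delta 17, Juno 12, Forge 7, Ember 0, Harbor 13 → Delta.
Borda totals: Delta 113, Juno 102, Forge 41, Ember 109, Harbor 125 → Harbor.
The two rules disagree: plurality picks Delta, Borda picks Harbor.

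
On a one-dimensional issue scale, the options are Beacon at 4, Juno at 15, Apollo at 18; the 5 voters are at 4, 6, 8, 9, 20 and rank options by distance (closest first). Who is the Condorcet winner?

With single-peaked preferences on a line, the Condorcet winner is the candidate closest to the median voter.
The median voter (position 8) is closest to Beacon at 4.
Check: Beacon vs Juno — voters closer to Beacon: 4 of 5.

Beacon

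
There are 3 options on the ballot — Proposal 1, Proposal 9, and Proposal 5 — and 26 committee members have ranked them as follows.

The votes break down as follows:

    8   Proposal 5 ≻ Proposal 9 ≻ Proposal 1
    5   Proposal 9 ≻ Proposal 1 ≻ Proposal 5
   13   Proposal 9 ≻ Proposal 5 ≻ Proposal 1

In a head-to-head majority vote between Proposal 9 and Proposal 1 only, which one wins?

Proposal 9

Ballots ranking Proposal 9 above Proposal 1: 8+5+13 = 26.
Ballots ranking Proposal 1 above Proposal 9: 0.
Proposal 9 wins the head-to-head, 26–0.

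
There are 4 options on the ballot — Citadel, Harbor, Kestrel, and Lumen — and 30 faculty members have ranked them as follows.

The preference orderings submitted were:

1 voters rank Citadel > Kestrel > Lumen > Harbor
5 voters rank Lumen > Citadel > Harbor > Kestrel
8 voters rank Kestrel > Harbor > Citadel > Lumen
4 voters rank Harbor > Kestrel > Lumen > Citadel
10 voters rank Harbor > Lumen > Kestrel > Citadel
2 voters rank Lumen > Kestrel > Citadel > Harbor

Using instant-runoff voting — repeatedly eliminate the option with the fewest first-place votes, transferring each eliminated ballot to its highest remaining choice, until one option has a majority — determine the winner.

Harbor

Round 1: Harbor 14, Kestrel 8, Lumen 7, Citadel 1. Citadel has the fewest and is eliminated.
Round 2: Harbor 14, Kestrel 9, Lumen 7. Lumen has the fewest and is eliminated.
Round 3: Harbor 19, Kestrel 11. Harbor has a majority.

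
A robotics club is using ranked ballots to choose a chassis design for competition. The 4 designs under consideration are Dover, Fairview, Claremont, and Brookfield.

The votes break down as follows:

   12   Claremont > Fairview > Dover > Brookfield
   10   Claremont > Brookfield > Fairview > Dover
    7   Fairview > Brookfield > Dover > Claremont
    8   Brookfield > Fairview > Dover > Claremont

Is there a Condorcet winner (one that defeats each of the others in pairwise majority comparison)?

Head-to-head results (37 voters total):
Dover vs Fairview: Fairview wins 37–0.
Dover vs Claremont: Claremont wins 22–15.
Dover vs Brookfield: Brookfield wins 25–12.
Fairview vs Claremont: Claremont wins 22–15.
Fairview vs Brookfield: Fairview wins 19–18.
Claremont vs Brookfield: Claremont wins 22–15.
Claremont beats each rival — Dover (22–15), Fairview (22–15), Brookfield (22–15) — so Claremont is the Condorcet winner.

Yes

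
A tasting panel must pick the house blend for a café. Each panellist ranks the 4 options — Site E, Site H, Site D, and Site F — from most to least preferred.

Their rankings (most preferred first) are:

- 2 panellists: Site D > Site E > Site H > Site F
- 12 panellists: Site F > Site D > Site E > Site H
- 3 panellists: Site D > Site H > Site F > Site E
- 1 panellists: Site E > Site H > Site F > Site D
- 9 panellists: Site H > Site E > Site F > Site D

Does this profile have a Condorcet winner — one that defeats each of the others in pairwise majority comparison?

Head-to-head results (27 voters total):
Site E vs Site H: Site E wins 15–12.
Site E vs Site D: Site D wins 17–10.
Site E vs Site F: Site F wins 15–12.
Site H vs Site D: Site D wins 17–10.
Site H vs Site F: Site H wins 15–12.
Site D vs Site F: Site F wins 22–5.
No candidate beats all others: Site E beats Site H beats Site F beats Site E, a majority cycle.

No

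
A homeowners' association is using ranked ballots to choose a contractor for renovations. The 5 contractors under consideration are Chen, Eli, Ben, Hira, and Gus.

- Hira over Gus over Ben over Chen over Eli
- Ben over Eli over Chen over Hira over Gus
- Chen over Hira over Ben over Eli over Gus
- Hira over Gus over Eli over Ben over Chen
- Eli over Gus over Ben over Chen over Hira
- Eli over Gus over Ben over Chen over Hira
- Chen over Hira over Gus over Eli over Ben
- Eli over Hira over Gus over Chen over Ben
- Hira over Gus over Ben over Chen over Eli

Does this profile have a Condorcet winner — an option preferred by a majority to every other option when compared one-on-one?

No

Head-to-head results (9 voters total):
Chen vs Eli: Eli wins 5–4.
Chen vs Ben: Ben wins 6–3.
Chen vs Hira: Chen wins 5–4.
Chen vs Gus: Gus wins 6–3.
Eli vs Ben: Eli wins 5–4.
Eli vs Hira: Hira wins 5–4.
Eli vs Gus: Eli wins 5–4.
Ben vs Hira: Hira wins 6–3.
Ben vs Gus: Gus wins 7–2.
Hira vs Gus: Hira wins 7–2.
No candidate beats all others: Chen beats Hira beats Eli beats Chen, a majority cycle.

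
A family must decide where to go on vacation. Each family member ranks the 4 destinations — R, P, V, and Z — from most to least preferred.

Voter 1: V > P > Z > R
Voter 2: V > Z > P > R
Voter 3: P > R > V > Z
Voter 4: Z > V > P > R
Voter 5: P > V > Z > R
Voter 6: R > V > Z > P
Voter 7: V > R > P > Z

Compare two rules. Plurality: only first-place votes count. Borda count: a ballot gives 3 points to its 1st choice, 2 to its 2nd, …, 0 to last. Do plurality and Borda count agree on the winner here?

Plurality first-place counts: R 1, P 2, V 3, Z 1 → V.
Borda totals: R 7, P 11, V 16, Z 8 → V.
The two rules agree on V.

Yes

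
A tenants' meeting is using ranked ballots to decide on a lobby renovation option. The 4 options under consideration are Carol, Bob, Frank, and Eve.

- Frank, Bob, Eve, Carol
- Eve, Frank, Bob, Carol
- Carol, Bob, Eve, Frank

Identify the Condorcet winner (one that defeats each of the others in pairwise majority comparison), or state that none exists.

No Condorcet winner

Head-to-head results (3 voters total):
Carol vs Bob: Bob wins 2–1.
Carol vs Frank: Frank wins 2–1.
Carol vs Eve: Eve wins 2–1.
Bob vs Frank: Frank wins 2–1.
Bob vs Eve: Bob wins 2–1.
Frank vs Eve: Eve wins 2–1.
No candidate beats all others: Bob beats Eve beats Frank beats Bob, a majority cycle.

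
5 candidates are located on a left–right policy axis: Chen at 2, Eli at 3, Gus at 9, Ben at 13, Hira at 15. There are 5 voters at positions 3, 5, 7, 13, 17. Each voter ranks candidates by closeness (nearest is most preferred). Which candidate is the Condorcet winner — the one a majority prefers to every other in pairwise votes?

Gus

With single-peaked preferences on a line, the Condorcet winner is the candidate closest to the median voter.
The median voter (position 7) is closest to Gus at 9.
Check: Gus vs Chen — voters closer to Gus: 3 of 5.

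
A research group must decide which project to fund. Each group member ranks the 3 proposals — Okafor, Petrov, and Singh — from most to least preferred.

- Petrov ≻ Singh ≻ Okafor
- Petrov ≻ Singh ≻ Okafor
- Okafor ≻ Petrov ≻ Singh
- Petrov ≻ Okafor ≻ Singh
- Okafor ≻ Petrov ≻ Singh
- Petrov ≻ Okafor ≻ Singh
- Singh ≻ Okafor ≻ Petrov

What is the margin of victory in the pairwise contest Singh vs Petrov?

Ballots ranking Singh above Petrov: 1.
Ballots ranking Petrov above Singh: 6.
Petrov wins 6–1, a margin of 5.

5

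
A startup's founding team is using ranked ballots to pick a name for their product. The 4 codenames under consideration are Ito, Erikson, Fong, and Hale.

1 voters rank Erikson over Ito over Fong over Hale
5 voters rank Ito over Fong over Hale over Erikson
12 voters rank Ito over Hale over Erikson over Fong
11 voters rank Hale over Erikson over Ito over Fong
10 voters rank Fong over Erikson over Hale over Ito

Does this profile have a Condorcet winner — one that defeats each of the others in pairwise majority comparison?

Yes

Head-to-head results (39 voters total):
Ito vs Erikson: Erikson wins 22–17.
Ito vs Fong: Ito wins 29–10.
Ito vs Hale: Hale wins 21–18.
Erikson vs Fong: Erikson wins 24–15.
Erikson vs Hale: Hale wins 28–11.
Fong vs Hale: Hale wins 23–16.
Hale beats each rival — Ito (21–18), Erikson (28–11), Fong (23–16) — so Hale is the Condorcet winner.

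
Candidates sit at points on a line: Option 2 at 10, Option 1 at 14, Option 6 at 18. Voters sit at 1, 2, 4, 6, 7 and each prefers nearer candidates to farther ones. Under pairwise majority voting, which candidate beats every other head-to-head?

Option 2

With single-peaked preferences on a line, the Condorcet winner is the candidate closest to the median voter.
The median voter (position 4) is closest to Option 2 at 10.
Check: Option 2 vs Option 1 — voters closer to Option 2: 5 of 5.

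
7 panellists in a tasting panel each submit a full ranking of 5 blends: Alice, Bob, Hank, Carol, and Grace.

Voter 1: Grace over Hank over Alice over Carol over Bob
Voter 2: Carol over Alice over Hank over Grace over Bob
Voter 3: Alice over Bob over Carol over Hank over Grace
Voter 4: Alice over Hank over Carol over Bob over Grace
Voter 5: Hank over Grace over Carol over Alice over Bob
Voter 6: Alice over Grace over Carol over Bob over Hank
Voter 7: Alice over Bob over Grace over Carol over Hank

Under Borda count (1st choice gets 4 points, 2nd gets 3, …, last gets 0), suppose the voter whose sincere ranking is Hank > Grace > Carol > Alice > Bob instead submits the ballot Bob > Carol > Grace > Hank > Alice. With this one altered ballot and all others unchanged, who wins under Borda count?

Borda totals with the altered ballot: Alice 21, Bob 12, Hank 10, Carol 15, Grace 12.
The winner is unchanged: still Alice.

Alice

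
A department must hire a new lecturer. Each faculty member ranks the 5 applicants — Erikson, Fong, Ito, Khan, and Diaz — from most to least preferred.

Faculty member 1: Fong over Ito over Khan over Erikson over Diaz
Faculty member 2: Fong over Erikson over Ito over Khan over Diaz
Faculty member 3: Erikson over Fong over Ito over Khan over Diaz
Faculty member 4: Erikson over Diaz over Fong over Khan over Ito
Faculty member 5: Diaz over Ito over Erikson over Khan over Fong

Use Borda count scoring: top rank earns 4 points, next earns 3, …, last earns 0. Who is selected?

Erikson

Borda scores:
  Erikson: 1 + 3 + 4 + 4 + 2 = 14
  Fong: 4 + 4 + 3 + 2 + 0 = 13
  Ito: 3 + 2 + 2 + 0 + 3 = 10
  Khan: 2 + 1 + 1 + 1 + 1 = 6
  Diaz: 0 + 0 + 0 + 3 + 4 = 7
Erikson has the highest total.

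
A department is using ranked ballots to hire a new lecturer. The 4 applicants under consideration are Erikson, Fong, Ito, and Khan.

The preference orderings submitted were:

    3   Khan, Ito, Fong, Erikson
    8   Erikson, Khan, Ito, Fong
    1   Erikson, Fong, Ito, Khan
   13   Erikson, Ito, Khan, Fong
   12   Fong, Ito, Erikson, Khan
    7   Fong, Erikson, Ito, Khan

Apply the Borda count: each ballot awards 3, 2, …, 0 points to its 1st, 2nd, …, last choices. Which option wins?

Erikson

Borda scores:
  Erikson: 3·0 + 8·3 + 3 + 13·3 + 12·1 + 7·2 = 92
  Fong: 3·1 + 8·0 + 2 + 13·0 + 12·3 + 7·3 = 62
  Ito: 3·2 + 8·1 + 1 + 13·2 + 12·2 + 7·1 = 72
  Khan: 3·3 + 8·2 + 0 + 13·1 + 12·0 + 7·0 = 38
Erikson has the highest total.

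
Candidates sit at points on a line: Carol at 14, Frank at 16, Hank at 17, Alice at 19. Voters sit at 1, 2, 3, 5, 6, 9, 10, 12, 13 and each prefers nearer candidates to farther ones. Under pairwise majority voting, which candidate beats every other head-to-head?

Carol

With single-peaked preferences on a line, the Condorcet winner is the candidate closest to the median voter.
The median voter (position 6) is closest to Carol at 14.
Check: Carol vs Frank — voters closer to Carol: 9 of 9.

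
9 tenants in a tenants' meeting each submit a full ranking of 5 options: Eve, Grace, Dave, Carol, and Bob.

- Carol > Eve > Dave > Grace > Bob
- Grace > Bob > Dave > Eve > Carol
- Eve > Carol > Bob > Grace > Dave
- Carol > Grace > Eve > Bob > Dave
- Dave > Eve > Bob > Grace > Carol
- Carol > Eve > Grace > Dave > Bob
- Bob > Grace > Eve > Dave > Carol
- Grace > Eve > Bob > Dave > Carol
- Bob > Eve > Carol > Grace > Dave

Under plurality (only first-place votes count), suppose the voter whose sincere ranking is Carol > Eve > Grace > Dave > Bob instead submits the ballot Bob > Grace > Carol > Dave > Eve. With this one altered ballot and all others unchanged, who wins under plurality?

First-place totals with the altered ballot: Eve 1, Grace 2, Dave 1, Carol 2, Bob 3.
The switch changes the winner from Carol to Bob.

Bob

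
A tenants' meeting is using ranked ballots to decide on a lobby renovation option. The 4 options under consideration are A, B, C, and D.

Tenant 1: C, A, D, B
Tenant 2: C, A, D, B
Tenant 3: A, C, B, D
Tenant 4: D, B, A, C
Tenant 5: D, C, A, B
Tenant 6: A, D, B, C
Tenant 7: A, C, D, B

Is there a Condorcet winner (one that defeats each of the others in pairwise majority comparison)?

Head-to-head results (7 voters total):
A vs B: A wins 6–1.
A vs C: A wins 4–3.
A vs D: A wins 5–2.
B vs C: C wins 5–2.
B vs D: D wins 6–1.
C vs D: C wins 4–3.
A beats each rival — B (6–1), C (4–3), D (5–2) — so A is the Condorcet winner.

Yes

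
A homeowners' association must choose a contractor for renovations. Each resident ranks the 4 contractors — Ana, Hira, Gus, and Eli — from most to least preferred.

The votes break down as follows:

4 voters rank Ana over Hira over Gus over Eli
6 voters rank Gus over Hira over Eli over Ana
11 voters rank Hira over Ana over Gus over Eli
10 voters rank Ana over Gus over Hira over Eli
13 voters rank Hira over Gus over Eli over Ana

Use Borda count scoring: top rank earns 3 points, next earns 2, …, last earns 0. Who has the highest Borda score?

Borda scores:
  Ana: 4·3 + 6·0 + 11·2 + 10·3 + 13·0 = 64
  Hira: 4·2 + 6·2 + 11·3 + 10·1 + 13·3 = 102
  Gus: 4·1 + 6·3 + 11·1 + 10·2 + 13·2 = 79
  Eli: 4·0 + 6·1 + 11·0 + 10·0 + 13·1 = 19
Hira has the highest total.

Hira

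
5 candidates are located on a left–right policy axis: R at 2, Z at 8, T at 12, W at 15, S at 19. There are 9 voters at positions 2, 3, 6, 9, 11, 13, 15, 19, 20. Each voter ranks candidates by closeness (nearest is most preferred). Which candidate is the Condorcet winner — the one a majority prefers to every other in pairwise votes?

T

With single-peaked preferences on a line, the Condorcet winner is the candidate closest to the median voter.
The median voter (position 11) is closest to T at 12.
Check: T vs W — voters closer to T: 6 of 9.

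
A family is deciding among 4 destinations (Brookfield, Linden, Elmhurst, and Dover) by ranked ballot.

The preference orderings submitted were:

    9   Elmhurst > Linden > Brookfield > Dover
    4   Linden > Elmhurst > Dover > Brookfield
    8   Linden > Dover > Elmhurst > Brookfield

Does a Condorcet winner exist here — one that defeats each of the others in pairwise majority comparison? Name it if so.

Head-to-head results (21 voters total):
Brookfield vs Linden: Linden wins 21–0.
Brookfield vs Elmhurst: Elmhurst wins 21–0.
Brookfield vs Dover: Dover wins 12–9.
Linden vs Elmhurst: Linden wins 12–9.
Linden vs Dover: Linden wins 21–0.
Elmhurst vs Dover: Elmhurst wins 13–8.
Linden beats each rival — Brookfield (21–0), Elmhurst (12–9), Dover (21–0) — so Linden is the Condorcet winner.

Linden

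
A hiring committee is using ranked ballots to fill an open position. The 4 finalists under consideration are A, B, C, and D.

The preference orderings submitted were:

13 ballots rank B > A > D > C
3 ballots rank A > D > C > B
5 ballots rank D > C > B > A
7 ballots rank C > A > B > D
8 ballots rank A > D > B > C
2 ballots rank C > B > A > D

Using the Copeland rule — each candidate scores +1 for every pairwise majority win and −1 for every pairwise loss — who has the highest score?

B

Pairwise results:
  A vs B: B wins 20–18.
  A vs C: A wins 24–14.
  A vs D: A wins 33–5.
  B vs C: B wins 21–17.
  B vs D: B wins 22–16.
  C vs D: D wins 29–9.
Copeland scores (wins − losses):
  A: 2 − 1 = 1
  B: 3 − 0 = 3
  C: 0 − 3 = -3
  D: 1 − 2 = -1
B has the best Copeland score.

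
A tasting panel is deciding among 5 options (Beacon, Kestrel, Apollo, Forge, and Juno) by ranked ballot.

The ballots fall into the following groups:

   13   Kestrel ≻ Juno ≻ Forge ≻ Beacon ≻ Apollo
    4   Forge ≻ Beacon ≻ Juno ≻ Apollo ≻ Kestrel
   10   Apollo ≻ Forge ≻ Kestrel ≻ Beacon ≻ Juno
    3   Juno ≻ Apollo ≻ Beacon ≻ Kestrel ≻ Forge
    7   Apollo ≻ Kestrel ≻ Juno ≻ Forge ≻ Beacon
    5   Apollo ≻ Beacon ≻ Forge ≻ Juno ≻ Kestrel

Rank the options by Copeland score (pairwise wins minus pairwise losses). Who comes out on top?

Pairwise results:
  Beacon vs Kestrel: Kestrel wins 30–12.
  Beacon vs Apollo: Apollo wins 25–17.
  Beacon vs Forge: Forge wins 34–8.
  Beacon vs Juno: Juno wins 23–19.
  Kestrel vs Apollo: Apollo wins 29–13.
  Kestrel vs Forge: Kestrel wins 23–19.
  Kestrel vs Juno: Kestrel wins 30–12.
  Apollo vs Forge: Apollo wins 25–17.
  Apollo vs Juno: Apollo wins 22–20.
  Forge vs Juno: Juno wins 23–19.
Copeland scores (wins − losses):
  Beacon: 0 − 4 = -4
  Kestrel: 3 − 1 = 2
  Apollo: 4 − 0 = 4
  Forge: 1 − 3 = -2
  Juno: 2 − 2 = 0
Apollo has the best Copeland score.

Apollo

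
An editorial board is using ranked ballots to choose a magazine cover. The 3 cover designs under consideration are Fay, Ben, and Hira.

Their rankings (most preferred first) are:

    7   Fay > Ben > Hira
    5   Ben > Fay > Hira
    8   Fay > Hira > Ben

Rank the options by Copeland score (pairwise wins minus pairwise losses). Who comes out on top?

Pairwise results:
  Fay vs Ben: Fay wins 15–5.
  Fay vs Hira: Fay wins 20–0.
  Ben vs Hira: Ben wins 12–8.
Copeland scores (wins − losses):
  Fay: 2 − 0 = 2
  Ben: 1 − 1 = 0
  Hira: 0 − 2 = -2
Fay has the best Copeland score.

Fay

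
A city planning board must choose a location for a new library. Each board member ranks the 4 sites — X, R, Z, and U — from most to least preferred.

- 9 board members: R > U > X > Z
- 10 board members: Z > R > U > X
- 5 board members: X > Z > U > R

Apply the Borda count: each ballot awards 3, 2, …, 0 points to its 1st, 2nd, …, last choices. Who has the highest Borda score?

R

Borda scores:
  X: 9·1 + 10·0 + 5·3 = 24
  R: 9·3 + 10·2 + 5·0 = 47
  Z: 9·0 + 10·3 + 5·2 = 40
  U: 9·2 + 10·1 + 5·1 = 33
R has the highest total.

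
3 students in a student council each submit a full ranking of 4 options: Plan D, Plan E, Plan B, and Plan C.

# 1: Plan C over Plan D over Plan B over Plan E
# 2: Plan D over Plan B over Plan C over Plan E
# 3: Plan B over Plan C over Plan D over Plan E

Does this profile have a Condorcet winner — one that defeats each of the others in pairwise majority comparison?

No

Head-to-head results (3 voters total):
Plan D vs Plan E: Plan D wins 3–0.
Plan D vs Plan B: Plan D wins 2–1.
Plan D vs Plan C: Plan C wins 2–1.
Plan E vs Plan B: Plan B wins 3–0.
Plan E vs Plan C: Plan C wins 3–0.
Plan B vs Plan C: Plan B wins 2–1.
No candidate beats all others: Plan D beats Plan B beats Plan C beats Plan D, a majority cycle.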